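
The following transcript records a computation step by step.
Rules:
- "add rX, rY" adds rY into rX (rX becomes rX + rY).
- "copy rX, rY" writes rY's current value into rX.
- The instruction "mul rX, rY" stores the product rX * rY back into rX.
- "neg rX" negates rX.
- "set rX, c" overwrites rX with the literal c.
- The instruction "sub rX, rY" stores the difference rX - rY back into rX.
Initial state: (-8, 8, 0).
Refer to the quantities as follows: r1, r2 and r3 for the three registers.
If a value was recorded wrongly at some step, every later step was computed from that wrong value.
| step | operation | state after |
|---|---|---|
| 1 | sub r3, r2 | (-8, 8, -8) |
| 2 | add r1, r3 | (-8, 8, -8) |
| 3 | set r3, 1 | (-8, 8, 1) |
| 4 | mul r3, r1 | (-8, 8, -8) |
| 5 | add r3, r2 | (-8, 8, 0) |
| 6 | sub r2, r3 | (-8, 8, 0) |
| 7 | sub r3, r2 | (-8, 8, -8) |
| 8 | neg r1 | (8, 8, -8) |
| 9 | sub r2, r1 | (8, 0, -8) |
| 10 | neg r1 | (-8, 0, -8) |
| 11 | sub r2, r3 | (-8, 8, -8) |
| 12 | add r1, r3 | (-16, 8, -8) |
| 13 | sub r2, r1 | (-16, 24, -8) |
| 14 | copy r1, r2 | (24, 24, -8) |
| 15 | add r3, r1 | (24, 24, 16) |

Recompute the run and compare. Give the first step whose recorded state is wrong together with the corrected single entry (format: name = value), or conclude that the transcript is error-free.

step 2, r1 = -16

Recomputing the run from the initial state:
step 1: r1 = -8, r2 = 8, r3 = -8
step 2: r1 = -16, r2 = 8, r3 = -8
step 3: r1 = -16, r2 = 8, r3 = 1
step 4: r1 = -16, r2 = 8, r3 = -16
step 5: r1 = -16, r2 = 8, r3 = -8
step 6: r1 = -16, r2 = 16, r3 = -8
step 7: r1 = -16, r2 = 16, r3 = -24
step 8: r1 = 16, r2 = 16, r3 = -24
step 9: r1 = 16, r2 = 0, r3 = -24
step 10: r1 = -16, r2 = 0, r3 = -24
step 11: r1 = -16, r2 = 24, r3 = -24
step 12: r1 = -40, r2 = 24, r3 = -24
step 13: r1 = -40, r2 = 64, r3 = -24
step 14: r1 = 64, r2 = 64, r3 = -24
step 15: r1 = 64, r2 = 64, r3 = 40
The first disagreement with the transcript is at step 2, where the value should be r1 = -16.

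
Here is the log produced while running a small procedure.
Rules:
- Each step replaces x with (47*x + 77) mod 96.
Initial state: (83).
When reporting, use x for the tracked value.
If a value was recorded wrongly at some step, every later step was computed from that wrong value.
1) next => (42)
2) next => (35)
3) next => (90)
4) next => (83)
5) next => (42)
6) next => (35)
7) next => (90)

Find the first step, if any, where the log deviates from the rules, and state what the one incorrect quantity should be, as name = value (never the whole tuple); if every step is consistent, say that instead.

Recomputing the run from the initial state:
step 1: x = 42
step 2: x = 35
step 3: x = 90
step 4: x = 83
step 5: x = 42
step 6: x = 35
step 7: x = 90
This matches the log at every step.

no error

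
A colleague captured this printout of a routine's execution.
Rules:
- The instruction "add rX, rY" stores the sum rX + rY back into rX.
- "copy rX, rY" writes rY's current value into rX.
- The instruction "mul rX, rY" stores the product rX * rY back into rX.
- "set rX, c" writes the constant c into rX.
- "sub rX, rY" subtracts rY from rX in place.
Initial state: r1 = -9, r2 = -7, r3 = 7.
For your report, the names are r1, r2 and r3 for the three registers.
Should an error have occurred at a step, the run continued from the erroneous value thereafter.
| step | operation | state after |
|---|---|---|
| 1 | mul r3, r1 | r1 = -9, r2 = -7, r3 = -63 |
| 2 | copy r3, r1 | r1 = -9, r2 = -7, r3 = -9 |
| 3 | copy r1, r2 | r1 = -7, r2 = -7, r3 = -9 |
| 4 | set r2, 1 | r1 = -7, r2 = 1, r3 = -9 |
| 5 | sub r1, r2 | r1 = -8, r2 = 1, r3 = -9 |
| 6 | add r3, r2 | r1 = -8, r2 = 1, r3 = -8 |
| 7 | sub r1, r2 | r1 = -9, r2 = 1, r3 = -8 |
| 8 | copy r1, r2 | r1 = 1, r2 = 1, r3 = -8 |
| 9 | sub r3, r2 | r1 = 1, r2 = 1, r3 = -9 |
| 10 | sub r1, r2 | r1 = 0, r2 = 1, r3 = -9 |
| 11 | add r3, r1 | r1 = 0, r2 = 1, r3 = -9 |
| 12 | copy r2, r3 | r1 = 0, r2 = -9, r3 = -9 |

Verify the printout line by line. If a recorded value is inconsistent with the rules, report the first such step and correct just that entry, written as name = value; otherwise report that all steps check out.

step 1: r3 = 7 * -9 = -63 -> consistent with the printout
step 2: r3 = -9 -> checks out
step 3: r1 = -7 -> in agreement
step 4: r2 = 1 -> agrees with the printout
step 5: r1 = -7 - 1 = -8 -> verified
step 6: r3 = -9 + 1 = -8 -> consistent with the printout
step 7: r1 = -8 - 1 = -9 -> no discrepancy
step 8: r1 = 1 -> confirmed correct
step 9: r3 = -8 - 1 = -9 -> verified
step 10: r1 = 1 - 1 = 0 -> no discrepancy
step 11: r3 = -9 + 0 = -9 -> matches
step 12: r2 = -9 -> confirmed correct
No step deviates from the rules.

no error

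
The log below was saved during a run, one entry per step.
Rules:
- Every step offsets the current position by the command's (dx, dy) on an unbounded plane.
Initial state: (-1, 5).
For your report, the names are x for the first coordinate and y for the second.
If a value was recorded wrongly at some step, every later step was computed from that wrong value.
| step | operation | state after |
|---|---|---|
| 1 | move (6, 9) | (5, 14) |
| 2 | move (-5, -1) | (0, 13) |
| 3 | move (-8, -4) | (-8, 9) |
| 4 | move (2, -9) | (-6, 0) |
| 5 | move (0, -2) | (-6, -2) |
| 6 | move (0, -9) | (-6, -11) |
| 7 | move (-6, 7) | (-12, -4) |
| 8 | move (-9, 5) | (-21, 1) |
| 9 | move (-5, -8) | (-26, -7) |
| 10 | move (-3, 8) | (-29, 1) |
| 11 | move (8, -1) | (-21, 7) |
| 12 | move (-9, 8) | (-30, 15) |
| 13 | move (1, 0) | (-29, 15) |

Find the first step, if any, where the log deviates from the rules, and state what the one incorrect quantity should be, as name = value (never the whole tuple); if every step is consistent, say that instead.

Recomputing the run from the initial state:
step 1: x = 5, y = 14
step 2: x = 0, y = 13
step 3: x = -8, y = 9
step 4: x = -6, y = 0
step 5: x = -6, y = -2
step 6: x = -6, y = -11
step 7: x = -12, y = -4
step 8: x = -21, y = 1
step 9: x = -26, y = -7
step 10: x = -29, y = 1
step 11: x = -21, y = 0
step 12: x = -30, y = 8
step 13: x = -29, y = 8
The first disagreement with the log is at step 11, where the value should be y = 0.

step 11, y = 0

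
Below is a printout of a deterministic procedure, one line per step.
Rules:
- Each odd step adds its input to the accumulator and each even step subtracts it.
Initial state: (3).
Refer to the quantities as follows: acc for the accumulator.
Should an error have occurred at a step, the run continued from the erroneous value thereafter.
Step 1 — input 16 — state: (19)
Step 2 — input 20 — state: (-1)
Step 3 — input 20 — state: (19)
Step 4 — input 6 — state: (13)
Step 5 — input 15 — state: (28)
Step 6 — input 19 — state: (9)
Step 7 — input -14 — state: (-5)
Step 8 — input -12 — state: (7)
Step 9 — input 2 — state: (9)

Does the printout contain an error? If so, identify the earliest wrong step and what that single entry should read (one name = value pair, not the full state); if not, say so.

Recomputing the run from the initial state:
step 1: acc = 19
step 2: acc = -1
step 3: acc = 19
step 4: acc = 13
step 5: acc = 28
step 6: acc = 9
step 7: acc = -5
step 8: acc = 7
step 9: acc = 9
This matches the printout at every step.

no error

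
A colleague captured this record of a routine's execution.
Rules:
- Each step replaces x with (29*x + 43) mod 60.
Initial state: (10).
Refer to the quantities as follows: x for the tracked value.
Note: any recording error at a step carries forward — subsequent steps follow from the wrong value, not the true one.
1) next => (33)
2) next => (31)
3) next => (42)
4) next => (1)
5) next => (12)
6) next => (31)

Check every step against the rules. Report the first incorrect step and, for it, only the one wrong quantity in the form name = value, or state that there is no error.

1. x = (29*10 + 43) mod 60 = 33 (in agreement)
2. x = (29*33 + 43) mod 60 = 40 (not what was recorded)
The audit stops at step 2: the recorded entry is wrong and should be x = 40.

step 2, x = 40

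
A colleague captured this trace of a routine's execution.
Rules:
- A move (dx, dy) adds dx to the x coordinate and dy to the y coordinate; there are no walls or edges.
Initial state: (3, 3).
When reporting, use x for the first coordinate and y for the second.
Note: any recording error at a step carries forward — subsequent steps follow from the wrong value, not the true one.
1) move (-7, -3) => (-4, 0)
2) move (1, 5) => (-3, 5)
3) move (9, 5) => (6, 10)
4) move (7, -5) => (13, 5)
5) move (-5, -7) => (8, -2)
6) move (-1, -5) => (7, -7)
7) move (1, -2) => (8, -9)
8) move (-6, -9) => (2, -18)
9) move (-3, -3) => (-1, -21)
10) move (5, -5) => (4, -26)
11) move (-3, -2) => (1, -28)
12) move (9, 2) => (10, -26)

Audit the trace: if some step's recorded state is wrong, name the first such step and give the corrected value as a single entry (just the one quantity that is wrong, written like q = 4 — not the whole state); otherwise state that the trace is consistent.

1. x = 3 + (-7) = -4, y = 3 + (-3) = 0 (checks out)
2. x = -4 + (1) = -3, y = 0 + (5) = 5 (exactly as logged)
3. x = -3 + (9) = 6, y = 5 + (5) = 10 (matches)
4. x = 6 + (7) = 13, y = 10 + (-5) = 5 (exactly as logged)
5. x = 13 + (-5) = 8, y = 5 + (-7) = -2 (matches)
6. x = 8 + (-1) = 7, y = -2 + (-5) = -7 (confirmed correct)
7. x = 7 + (1) = 8, y = -7 + (-2) = -9 (checks out)
8. x = 8 + (-6) = 2, y = -9 + (-9) = -18 (confirmed correct)
9. x = 2 + (-3) = -1, y = -18 + (-3) = -21 (verified)
10. x = -1 + (5) = 4, y = -21 + (-5) = -26 (same as recorded)
11. x = 4 + (-3) = 1, y = -26 + (-2) = -28 (consistent with the trace)
12. x = 1 + (9) = 10, y = -28 + (2) = -26 (agrees with the trace)
Nothing is out of place; the run is error-free.

no error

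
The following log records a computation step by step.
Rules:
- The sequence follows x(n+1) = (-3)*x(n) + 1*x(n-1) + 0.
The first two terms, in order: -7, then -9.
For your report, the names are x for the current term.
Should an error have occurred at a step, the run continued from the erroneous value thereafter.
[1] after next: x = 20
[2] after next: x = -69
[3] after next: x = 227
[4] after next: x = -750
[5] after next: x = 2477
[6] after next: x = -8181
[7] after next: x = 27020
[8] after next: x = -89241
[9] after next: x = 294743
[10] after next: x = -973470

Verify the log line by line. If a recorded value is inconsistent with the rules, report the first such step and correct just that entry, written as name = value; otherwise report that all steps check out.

step 1: x = -3*(-9) + (1)*(-7) + (0) = 20 -> consistent with the log
step 2: x = -3*(20) + (1)*(-9) + (0) = -69 -> agrees with the log
step 3: x = -3*(-69) + (1)*(20) + (0) = 227 -> confirmed correct
step 4: x = -3*(227) + (1)*(-69) + (0) = -750 -> agrees with the log
step 5: x = -3*(-750) + (1)*(227) + (0) = 2477 -> matches
step 6: x = -3*(2477) + (1)*(-750) + (0) = -8181 -> verified
step 7: x = -3*(-8181) + (1)*(2477) + (0) = 27020 -> verified
step 8: x = -3*(27020) + (1)*(-8181) + (0) = -89241 -> no discrepancy
step 9: x = -3*(-89241) + (1)*(27020) + (0) = 294743 -> agrees with the log
step 10: x = -3*(294743) + (1)*(-89241) + (0) = -973470 -> agrees with the log
All steps check out; nothing to correct.

no error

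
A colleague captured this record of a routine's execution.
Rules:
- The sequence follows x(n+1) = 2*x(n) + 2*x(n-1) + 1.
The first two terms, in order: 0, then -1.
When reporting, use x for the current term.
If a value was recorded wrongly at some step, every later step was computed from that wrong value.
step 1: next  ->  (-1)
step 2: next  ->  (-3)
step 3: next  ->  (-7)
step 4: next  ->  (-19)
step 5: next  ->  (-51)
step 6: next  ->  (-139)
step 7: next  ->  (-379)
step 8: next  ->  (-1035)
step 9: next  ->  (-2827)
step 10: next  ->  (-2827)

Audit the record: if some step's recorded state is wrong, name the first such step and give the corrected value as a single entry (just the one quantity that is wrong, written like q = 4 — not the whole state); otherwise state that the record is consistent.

1. x = 2*(-1) + (2)*(0) + (1) = -1 (agrees with the record)
2. x = 2*(-1) + (2)*(-1) + (1) = -3 (agrees with the record)
3. x = 2*(-3) + (2)*(-1) + (1) = -7 (in agreement)
4. x = 2*(-7) + (2)*(-3) + (1) = -19 (same as recorded)
5. x = 2*(-19) + (2)*(-7) + (1) = -51 (consistent with the record)
6. x = 2*(-51) + (2)*(-19) + (1) = -139 (matches)
7. x = 2*(-139) + (2)*(-51) + (1) = -379 (checks out)
8. x = 2*(-379) + (2)*(-139) + (1) = -1035 (consistent with the record)
9. x = 2*(-1035) + (2)*(-379) + (1) = -2827 (matches)
10. x = 2*(-2827) + (2)*(-1035) + (1) = -7723 (this is not what the record shows)
The audit stops at step 10: the recorded entry is wrong and should be x = -7723.

step 10, x = -7723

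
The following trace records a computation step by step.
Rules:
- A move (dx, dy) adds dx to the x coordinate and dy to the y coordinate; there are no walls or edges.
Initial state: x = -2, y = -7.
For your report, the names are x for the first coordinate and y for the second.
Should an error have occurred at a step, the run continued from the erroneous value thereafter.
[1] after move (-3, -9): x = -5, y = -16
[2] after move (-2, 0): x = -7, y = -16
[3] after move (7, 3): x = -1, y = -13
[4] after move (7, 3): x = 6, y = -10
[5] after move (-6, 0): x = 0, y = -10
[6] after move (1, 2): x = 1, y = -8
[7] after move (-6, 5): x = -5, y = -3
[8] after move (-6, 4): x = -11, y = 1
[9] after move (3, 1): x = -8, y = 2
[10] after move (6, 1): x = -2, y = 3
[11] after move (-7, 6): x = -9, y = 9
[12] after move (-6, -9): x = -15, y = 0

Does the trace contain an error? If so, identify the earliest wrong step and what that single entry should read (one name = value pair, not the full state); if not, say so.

step 3, x = 0

Recomputing the run from the initial state:
step 1: x = -5, y = -16
step 2: x = -7, y = -16
step 3: x = 0, y = -13
step 4: x = 7, y = -10
step 5: x = 1, y = -10
step 6: x = 2, y = -8
step 7: x = -4, y = -3
step 8: x = -10, y = 1
step 9: x = -7, y = 2
step 10: x = -1, y = 3
step 11: x = -8, y = 9
step 12: x = -14, y = 0
The first disagreement with the trace is at step 3, where the value should be x = 0.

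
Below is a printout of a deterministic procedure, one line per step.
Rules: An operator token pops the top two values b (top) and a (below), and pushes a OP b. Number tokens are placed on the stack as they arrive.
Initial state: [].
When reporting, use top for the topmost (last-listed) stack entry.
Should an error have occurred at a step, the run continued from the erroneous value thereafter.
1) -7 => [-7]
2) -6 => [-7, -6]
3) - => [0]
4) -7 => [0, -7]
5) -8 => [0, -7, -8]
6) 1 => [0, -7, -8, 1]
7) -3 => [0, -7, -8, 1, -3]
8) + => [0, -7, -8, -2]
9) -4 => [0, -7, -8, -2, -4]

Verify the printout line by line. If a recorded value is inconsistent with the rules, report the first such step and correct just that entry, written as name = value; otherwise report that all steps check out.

Step 1: push -7: top = -7 — in agreement.
Step 2: push -6: top = -6 — exactly as logged.
Step 3: -7 - -6 = -1 — the printout disagrees here.
So the first discrepancy is step 3, where the right value is top = -1.

step 3, top = -1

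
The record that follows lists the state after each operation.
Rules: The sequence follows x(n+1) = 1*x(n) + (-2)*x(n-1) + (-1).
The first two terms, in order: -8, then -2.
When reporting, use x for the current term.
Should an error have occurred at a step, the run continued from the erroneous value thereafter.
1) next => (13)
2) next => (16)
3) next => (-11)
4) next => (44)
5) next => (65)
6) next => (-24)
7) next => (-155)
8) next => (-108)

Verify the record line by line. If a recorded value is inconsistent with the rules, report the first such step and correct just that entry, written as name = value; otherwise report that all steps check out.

Recomputing the run from the initial state:
step 1: x = 13
step 2: x = 16
step 3: x = -11
step 4: x = -44
step 5: x = -23
step 6: x = 64
step 7: x = 109
step 8: x = -20
The first disagreement with the record is at step 4, where the value should be x = -44.

step 4, x = -44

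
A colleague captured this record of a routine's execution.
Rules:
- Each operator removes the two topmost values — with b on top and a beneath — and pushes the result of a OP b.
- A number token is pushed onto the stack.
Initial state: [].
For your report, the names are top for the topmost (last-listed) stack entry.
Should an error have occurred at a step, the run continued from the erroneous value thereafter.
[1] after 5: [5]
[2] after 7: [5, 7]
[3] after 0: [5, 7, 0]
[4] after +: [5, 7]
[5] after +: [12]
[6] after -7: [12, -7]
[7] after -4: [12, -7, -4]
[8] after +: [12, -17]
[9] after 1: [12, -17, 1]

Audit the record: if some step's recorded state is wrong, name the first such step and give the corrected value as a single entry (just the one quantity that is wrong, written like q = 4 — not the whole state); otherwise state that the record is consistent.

step 8, top = -11

step 1: push 5: top = 5 -> checks out
step 2: push 7: top = 7 -> checks out
step 3: push 0: top = 0 -> matches
step 4: 7 + 0 = 7 -> confirmed correct
step 5: 5 + 7 = 12 -> checks out
step 6: push -7: top = -7 -> checks out
step 7: push -4: top = -4 -> no discrepancy
step 8: -7 + -4 = -11 -> not what was recorded
So the first discrepancy is step 8, where the right value is top = -11.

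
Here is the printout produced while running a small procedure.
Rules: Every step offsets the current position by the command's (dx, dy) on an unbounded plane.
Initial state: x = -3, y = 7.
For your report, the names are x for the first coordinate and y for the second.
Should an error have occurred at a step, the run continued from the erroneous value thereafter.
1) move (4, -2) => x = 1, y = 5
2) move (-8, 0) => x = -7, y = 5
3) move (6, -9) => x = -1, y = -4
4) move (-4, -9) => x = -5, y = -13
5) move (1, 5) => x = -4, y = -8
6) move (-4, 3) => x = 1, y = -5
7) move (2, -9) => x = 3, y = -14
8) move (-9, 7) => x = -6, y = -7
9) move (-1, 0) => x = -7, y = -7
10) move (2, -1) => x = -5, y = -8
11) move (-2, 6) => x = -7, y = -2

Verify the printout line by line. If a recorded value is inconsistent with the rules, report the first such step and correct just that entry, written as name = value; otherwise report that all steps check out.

step 6, x = -8

1. x = -3 + (4) = 1, y = 7 + (-2) = 5 (agrees with the printout)
2. x = 1 + (-8) = -7, y = 5 + (0) = 5 (consistent with the printout)
3. x = -7 + (6) = -1, y = 5 + (-9) = -4 (agrees with the printout)
4. x = -1 + (-4) = -5, y = -4 + (-9) = -13 (same as recorded)
5. x = -5 + (1) = -4, y = -13 + (5) = -8 (matches)
6. x = -4 + (-4) = -8, y = -8 + (3) = -5 (the printout has a different value)
That makes step 6 the first incorrect line — x = -8 is what it should show.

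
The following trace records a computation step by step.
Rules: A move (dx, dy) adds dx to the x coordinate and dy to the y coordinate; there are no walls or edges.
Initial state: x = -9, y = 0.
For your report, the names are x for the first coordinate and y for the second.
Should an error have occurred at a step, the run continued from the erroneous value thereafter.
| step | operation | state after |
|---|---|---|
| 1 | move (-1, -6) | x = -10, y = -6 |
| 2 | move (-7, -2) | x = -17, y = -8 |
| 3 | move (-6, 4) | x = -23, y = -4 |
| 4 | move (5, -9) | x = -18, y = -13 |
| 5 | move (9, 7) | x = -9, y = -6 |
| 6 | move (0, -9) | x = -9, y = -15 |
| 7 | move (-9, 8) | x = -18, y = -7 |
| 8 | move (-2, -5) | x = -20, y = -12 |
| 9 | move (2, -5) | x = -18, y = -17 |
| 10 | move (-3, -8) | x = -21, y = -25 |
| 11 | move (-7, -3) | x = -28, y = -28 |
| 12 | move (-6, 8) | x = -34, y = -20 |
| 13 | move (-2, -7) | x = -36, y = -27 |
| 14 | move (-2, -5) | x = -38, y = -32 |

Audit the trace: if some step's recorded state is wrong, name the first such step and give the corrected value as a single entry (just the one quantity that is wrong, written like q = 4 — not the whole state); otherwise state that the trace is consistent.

Step 1: x = -9 + (-1) = -10, y = 0 + (-6) = -6 — confirmed correct.
Step 2: x = -10 + (-7) = -17, y = -6 + (-2) = -8 — in agreement.
Step 3: x = -17 + (-6) = -23, y = -8 + (4) = -4 — agrees with the trace.
Step 4: x = -23 + (5) = -18, y = -4 + (-9) = -13 — same as recorded.
Step 5: x = -18 + (9) = -9, y = -13 + (7) = -6 — confirmed correct.
Step 6: x = -9 + (0) = -9, y = -6 + (-9) = -15 — no discrepancy.
Step 7: x = -9 + (-9) = -18, y = -15 + (8) = -7 — agrees with the trace.
Step 8: x = -18 + (-2) = -20, y = -7 + (-5) = -12 — no discrepancy.
Step 9: x = -20 + (2) = -18, y = -12 + (-5) = -17 — in agreement.
Step 10: x = -18 + (-3) = -21, y = -17 + (-8) = -25 — checks out.
Step 11: x = -21 + (-7) = -28, y = -25 + (-3) = -28 — matches.
Step 12: x = -28 + (-6) = -34, y = -28 + (8) = -20 — matches.
Step 13: x = -34 + (-2) = -36, y = -20 + (-7) = -27 — no discrepancy.
Step 14: x = -36 + (-2) = -38, y = -27 + (-5) = -32 — agrees with the trace.
The recomputation confirms every line.

no error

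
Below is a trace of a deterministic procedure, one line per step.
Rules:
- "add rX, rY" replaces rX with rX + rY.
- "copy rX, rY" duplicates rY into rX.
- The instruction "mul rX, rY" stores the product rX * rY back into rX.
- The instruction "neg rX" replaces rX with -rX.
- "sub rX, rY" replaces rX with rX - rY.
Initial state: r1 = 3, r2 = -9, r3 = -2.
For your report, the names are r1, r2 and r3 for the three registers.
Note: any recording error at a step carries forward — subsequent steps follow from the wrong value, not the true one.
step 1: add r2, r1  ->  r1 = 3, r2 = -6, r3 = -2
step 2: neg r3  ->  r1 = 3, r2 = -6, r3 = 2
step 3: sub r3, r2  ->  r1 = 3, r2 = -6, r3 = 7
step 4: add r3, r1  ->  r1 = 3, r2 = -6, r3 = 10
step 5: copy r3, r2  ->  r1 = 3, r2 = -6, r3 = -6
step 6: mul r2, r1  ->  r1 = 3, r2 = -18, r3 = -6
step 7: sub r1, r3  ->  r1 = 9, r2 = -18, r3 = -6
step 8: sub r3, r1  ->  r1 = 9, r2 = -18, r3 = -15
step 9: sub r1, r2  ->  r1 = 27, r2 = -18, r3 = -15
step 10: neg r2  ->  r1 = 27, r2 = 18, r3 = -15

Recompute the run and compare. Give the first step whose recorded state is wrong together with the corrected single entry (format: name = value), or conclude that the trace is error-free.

Recomputing the run from the initial state:
step 1: r1 = 3, r2 = -6, r3 = -2
step 2: r1 = 3, r2 = -6, r3 = 2
step 3: r1 = 3, r2 = -6, r3 = 8
step 4: r1 = 3, r2 = -6, r3 = 11
step 5: r1 = 3, r2 = -6, r3 = -6
step 6: r1 = 3, r2 = -18, r3 = -6
step 7: r1 = 9, r2 = -18, r3 = -6
step 8: r1 = 9, r2 = -18, r3 = -15
step 9: r1 = 27, r2 = -18, r3 = -15
step 10: r1 = 27, r2 = 18, r3 = -15
The first disagreement with the trace is at step 3, where the value should be r3 = 8.

step 3, r3 = 8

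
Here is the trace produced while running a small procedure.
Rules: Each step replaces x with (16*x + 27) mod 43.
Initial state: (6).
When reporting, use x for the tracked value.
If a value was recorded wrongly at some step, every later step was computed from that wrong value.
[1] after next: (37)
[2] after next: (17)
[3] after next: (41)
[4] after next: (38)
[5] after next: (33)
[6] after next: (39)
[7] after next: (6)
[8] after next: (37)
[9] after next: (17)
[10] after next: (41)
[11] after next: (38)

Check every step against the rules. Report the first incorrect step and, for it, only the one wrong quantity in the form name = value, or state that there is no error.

no error

Recomputing the run from the initial state:
step 1: x = 37
step 2: x = 17
step 3: x = 41
step 4: x = 38
step 5: x = 33
step 6: x = 39
step 7: x = 6
step 8: x = 37
step 9: x = 17
step 10: x = 41
step 11: x = 38
This matches the trace at every step.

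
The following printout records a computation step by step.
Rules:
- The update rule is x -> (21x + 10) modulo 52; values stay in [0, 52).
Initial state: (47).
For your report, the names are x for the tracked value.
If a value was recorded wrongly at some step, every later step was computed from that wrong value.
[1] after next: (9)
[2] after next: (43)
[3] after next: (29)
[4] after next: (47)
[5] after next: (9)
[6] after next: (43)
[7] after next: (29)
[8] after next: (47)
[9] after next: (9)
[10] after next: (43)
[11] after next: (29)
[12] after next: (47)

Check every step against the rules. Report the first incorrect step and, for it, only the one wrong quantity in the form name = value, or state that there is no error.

Step 1: x = (21*47 + 10) mod 52 = 9 — consistent with the printout.
Step 2: x = (21*9 + 10) mod 52 = 43 — consistent with the printout.
Step 3: x = (21*43 + 10) mod 52 = 29 — confirmed correct.
Step 4: x = (21*29 + 10) mod 52 = 47 — matches.
Step 5: x = (21*47 + 10) mod 52 = 9 — exactly as logged.
Step 6: x = (21*9 + 10) mod 52 = 43 — agrees with the printout.
Step 7: x = (21*43 + 10) mod 52 = 29 — consistent with the printout.
Step 8: x = (21*29 + 10) mod 52 = 47 — agrees with the printout.
Step 9: x = (21*47 + 10) mod 52 = 9 — checks out.
Step 10: x = (21*9 + 10) mod 52 = 43 — exactly as logged.
Step 11: x = (21*43 + 10) mod 52 = 29 — same as recorded.
Step 12: x = (21*29 + 10) mod 52 = 47 — confirmed correct.
All entries verified; no error found.

no error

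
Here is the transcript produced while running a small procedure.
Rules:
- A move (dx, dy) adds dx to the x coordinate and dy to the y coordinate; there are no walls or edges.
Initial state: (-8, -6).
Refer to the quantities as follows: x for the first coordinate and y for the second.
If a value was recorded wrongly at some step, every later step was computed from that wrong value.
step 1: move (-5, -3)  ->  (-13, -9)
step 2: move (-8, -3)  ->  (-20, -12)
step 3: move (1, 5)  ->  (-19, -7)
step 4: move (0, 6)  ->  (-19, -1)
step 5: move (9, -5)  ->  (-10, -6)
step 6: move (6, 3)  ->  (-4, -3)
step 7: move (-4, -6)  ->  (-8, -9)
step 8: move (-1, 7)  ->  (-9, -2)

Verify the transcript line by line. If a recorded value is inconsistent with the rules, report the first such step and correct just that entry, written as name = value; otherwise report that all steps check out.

step 2, x = -21

step 1: x = -8 + (-5) = -13, y = -6 + (-3) = -9 -> exactly as logged
step 2: x = -13 + (-8) = -21, y = -9 + (-3) = -12 -> the entry is off here
The audit stops at step 2: the recorded entry is wrong and should be x = -21.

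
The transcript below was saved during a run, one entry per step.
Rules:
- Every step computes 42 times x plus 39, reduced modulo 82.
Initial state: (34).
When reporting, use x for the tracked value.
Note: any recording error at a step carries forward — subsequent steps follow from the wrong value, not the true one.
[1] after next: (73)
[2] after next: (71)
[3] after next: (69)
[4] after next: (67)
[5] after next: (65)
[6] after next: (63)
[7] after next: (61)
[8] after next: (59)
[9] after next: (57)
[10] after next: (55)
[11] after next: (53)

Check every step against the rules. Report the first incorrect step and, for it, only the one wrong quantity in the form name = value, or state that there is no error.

Recomputing the run from the initial state:
step 1: x = 73
step 2: x = 71
step 3: x = 69
step 4: x = 67
step 5: x = 65
step 6: x = 63
step 7: x = 61
step 8: x = 59
step 9: x = 57
step 10: x = 55
step 11: x = 53
This matches the transcript at every step.

no error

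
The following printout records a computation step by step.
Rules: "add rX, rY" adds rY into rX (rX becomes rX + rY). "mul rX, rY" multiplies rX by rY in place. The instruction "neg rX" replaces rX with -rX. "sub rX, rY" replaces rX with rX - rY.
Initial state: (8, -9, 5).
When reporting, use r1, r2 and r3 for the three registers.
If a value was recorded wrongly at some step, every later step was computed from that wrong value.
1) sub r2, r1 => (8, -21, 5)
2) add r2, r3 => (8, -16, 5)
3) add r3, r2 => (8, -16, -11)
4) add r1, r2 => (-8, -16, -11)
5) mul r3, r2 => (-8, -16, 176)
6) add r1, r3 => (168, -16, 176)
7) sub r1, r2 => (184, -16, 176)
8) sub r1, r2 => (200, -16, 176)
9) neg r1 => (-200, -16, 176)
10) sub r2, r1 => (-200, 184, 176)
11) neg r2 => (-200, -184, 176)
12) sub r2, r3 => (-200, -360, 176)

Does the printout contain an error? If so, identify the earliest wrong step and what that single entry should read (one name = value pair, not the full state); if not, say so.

step 1, r2 = -17

Step 1: r2 = -9 - 8 = -17 — the printout disagrees here.
Step 1 is the first one off; corrected, r2 = -17.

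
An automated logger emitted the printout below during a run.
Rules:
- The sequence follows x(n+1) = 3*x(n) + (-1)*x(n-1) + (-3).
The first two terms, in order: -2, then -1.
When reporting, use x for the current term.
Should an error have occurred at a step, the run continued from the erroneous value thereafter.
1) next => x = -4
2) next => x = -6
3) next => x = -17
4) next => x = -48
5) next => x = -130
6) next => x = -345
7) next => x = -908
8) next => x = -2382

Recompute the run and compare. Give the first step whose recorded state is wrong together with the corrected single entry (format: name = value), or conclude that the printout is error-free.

Recomputing the run from the initial state:
step 1: x = -4
step 2: x = -14
step 3: x = -41
step 4: x = -112
step 5: x = -298
step 6: x = -785
step 7: x = -2060
step 8: x = -5398
The first disagreement with the printout is at step 2, where the value should be x = -14.

step 2, x = -14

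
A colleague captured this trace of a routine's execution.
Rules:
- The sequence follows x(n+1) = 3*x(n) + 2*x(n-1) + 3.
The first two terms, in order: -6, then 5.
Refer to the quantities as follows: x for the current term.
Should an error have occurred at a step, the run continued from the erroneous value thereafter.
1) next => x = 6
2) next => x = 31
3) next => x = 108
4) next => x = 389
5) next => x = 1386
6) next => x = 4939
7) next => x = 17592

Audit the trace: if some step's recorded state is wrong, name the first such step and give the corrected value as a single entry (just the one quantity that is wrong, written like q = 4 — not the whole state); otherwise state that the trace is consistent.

step 1: x = 3*(5) + (2)*(-6) + (3) = 6 -> exactly as logged
step 2: x = 3*(6) + (2)*(5) + (3) = 31 -> verified
step 3: x = 3*(31) + (2)*(6) + (3) = 108 -> same as recorded
step 4: x = 3*(108) + (2)*(31) + (3) = 389 -> no discrepancy
step 5: x = 3*(389) + (2)*(108) + (3) = 1386 -> no discrepancy
step 6: x = 3*(1386) + (2)*(389) + (3) = 4939 -> in agreement
step 7: x = 3*(4939) + (2)*(1386) + (3) = 17592 -> in agreement
The whole run recomputes cleanly — no discrepancies.

no error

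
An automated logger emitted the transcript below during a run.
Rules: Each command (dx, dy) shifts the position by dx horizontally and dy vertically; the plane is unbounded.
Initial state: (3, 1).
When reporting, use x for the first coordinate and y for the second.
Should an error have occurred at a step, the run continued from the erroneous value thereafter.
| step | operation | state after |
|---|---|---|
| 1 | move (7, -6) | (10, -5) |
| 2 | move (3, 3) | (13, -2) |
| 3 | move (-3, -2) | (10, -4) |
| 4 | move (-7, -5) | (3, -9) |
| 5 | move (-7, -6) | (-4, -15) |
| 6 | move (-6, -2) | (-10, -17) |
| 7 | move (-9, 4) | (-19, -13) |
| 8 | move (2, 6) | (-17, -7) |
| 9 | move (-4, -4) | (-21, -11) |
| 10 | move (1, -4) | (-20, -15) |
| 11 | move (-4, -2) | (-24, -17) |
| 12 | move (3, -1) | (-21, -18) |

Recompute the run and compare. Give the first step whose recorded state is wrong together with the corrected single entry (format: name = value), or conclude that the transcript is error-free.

no error

Recomputing the run from the initial state:
step 1: x = 10, y = -5
step 2: x = 13, y = -2
step 3: x = 10, y = -4
step 4: x = 3, y = -9
step 5: x = -4, y = -15
step 6: x = -10, y = -17
step 7: x = -19, y = -13
step 8: x = -17, y = -7
step 9: x = -21, y = -11
step 10: x = -20, y = -15
step 11: x = -24, y = -17
step 12: x = -21, y = -18
This matches the transcript at every step.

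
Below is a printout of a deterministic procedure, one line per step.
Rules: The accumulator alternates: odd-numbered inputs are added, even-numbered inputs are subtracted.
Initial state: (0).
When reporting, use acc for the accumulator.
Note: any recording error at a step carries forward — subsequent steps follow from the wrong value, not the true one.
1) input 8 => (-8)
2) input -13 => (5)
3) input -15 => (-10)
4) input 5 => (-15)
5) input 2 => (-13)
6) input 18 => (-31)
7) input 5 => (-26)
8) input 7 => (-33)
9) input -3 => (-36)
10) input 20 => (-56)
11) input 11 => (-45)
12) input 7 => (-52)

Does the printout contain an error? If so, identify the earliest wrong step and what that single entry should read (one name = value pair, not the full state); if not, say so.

step 1, acc = 8

step 1: acc = 0 + 8 = 8 -> first mismatch against the printout
That makes step 1 the first incorrect line — acc = 8 is what it should show.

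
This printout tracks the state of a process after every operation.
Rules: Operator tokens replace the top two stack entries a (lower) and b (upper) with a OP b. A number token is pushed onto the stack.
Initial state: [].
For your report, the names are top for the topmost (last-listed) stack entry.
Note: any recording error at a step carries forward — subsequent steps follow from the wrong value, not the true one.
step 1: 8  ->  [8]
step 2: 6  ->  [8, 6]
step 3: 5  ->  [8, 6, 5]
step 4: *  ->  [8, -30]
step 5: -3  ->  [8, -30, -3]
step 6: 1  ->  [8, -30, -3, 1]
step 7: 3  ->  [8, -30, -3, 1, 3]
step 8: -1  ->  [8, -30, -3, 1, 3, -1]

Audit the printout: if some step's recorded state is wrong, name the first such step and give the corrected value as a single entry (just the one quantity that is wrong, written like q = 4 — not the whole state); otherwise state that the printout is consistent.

Recomputing the run from the initial state:
step 1: [8]
step 2: [8, 6]
step 3: [8, 6, 5]
step 4: [8, 30]
step 5: [8, 30, -3]
step 6: [8, 30, -3, 1]
step 7: [8, 30, -3, 1, 3]
step 8: [8, 30, -3, 1, 3, -1]
The first disagreement with the printout is at step 4, where the value should be top = 30.

step 4, top = 30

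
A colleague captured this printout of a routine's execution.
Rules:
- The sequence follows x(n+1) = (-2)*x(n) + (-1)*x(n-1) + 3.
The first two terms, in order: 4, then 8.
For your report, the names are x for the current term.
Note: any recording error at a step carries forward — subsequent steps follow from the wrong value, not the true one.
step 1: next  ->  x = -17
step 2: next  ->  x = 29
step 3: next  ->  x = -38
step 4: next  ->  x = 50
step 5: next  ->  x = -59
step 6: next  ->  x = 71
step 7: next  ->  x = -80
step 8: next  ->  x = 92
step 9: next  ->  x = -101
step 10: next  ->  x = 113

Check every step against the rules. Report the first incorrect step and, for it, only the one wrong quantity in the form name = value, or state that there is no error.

no error

1. x = -2*(8) + (-1)*(4) + (3) = -17 (in agreement)
2. x = -2*(-17) + (-1)*(8) + (3) = 29 (in agreement)
3. x = -2*(29) + (-1)*(-17) + (3) = -38 (same as recorded)
4. x = -2*(-38) + (-1)*(29) + (3) = 50 (no discrepancy)
5. x = -2*(50) + (-1)*(-38) + (3) = -59 (consistent with the printout)
6. x = -2*(-59) + (-1)*(50) + (3) = 71 (agrees with the printout)
7. x = -2*(71) + (-1)*(-59) + (3) = -80 (exactly as logged)
8. x = -2*(-80) + (-1)*(71) + (3) = 92 (exactly as logged)
9. x = -2*(92) + (-1)*(-80) + (3) = -101 (checks out)
10. x = -2*(-101) + (-1)*(92) + (3) = 113 (no discrepancy)
The whole run recomputes cleanly — no discrepancies.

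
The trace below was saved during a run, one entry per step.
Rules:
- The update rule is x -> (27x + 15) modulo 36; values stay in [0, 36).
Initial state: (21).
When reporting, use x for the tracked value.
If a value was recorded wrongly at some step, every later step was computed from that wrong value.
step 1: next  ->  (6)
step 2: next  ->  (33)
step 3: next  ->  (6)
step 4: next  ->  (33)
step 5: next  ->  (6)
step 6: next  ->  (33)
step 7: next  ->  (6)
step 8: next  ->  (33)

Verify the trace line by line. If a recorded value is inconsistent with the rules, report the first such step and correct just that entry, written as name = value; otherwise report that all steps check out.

no error

Recomputing the run from the initial state:
step 1: x = 6
step 2: x = 33
step 3: x = 6
step 4: x = 33
step 5: x = 6
step 6: x = 33
step 7: x = 6
step 8: x = 33
This matches the trace at every step.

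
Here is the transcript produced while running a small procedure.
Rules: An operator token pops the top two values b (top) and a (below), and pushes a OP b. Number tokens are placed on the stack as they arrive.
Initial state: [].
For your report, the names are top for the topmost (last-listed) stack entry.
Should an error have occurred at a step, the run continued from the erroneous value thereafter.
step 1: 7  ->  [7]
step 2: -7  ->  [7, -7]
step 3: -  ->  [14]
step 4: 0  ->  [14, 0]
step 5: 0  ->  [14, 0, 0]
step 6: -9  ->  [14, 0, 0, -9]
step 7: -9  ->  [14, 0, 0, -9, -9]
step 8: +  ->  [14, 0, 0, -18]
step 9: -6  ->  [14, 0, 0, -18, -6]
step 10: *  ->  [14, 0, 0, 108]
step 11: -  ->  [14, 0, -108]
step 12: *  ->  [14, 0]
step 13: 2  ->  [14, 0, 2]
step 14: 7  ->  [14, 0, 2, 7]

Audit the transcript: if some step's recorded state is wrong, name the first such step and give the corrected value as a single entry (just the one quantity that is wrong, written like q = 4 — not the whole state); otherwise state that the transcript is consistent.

no error

1. push 7: top = 7 (consistent with the transcript)
2. push -7: top = -7 (in agreement)
3. 7 - -7 = 14 (confirmed correct)
4. push 0: top = 0 (consistent with the transcript)
5. push 0: top = 0 (matches)
6. push -9: top = -9 (agrees with the transcript)
7. push -9: top = -9 (in agreement)
8. -9 + -9 = -18 (checks out)
9. push -6: top = -6 (no discrepancy)
10. -18 * -6 = 108 (checks out)
11. 0 - 108 = -108 (exactly as logged)
12. 0 * -108 = 0 (in agreement)
13. push 2: top = 2 (matches)
14. push 7: top = 7 (confirmed correct)
The recomputation confirms every line.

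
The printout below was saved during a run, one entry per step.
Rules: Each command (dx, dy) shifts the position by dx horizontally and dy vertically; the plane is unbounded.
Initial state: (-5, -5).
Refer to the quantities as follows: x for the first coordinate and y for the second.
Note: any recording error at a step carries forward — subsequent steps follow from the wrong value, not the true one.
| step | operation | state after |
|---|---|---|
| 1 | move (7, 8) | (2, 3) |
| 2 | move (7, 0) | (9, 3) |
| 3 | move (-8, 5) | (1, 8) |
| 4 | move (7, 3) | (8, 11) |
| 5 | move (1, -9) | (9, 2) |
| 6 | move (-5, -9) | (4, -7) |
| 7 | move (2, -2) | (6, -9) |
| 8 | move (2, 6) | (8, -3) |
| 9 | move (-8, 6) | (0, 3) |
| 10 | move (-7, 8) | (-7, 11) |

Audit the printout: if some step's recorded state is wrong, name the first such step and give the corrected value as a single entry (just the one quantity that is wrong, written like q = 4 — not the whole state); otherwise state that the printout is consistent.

1. x = -5 + (7) = 2, y = -5 + (8) = 3 (confirmed correct)
2. x = 2 + (7) = 9, y = 3 + (0) = 3 (consistent with the printout)
3. x = 9 + (-8) = 1, y = 3 + (5) = 8 (checks out)
4. x = 1 + (7) = 8, y = 8 + (3) = 11 (in agreement)
5. x = 8 + (1) = 9, y = 11 + (-9) = 2 (in agreement)
6. x = 9 + (-5) = 4, y = 2 + (-9) = -7 (exactly as logged)
7. x = 4 + (2) = 6, y = -7 + (-2) = -9 (confirmed correct)
8. x = 6 + (2) = 8, y = -9 + (6) = -3 (confirmed correct)
9. x = 8 + (-8) = 0, y = -3 + (6) = 3 (same as recorded)
10. x = 0 + (-7) = -7, y = 3 + (8) = 11 (exactly as logged)
Every step is consistent.

no error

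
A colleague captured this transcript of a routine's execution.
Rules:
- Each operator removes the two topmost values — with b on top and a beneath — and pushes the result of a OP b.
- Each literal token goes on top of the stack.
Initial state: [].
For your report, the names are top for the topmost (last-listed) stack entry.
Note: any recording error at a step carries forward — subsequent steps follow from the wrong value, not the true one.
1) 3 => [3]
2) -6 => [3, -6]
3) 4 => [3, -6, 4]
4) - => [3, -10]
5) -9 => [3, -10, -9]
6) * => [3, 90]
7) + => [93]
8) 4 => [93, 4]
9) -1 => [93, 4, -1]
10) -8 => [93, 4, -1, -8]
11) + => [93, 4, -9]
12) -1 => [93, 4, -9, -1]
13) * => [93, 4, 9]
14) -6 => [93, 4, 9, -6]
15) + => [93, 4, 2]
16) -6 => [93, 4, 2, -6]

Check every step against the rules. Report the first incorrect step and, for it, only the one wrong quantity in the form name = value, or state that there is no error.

step 15, top = 3

Recomputing the run from the initial state:
step 1: [3]
step 2: [3, -6]
step 3: [3, -6, 4]
step 4: [3, -10]
step 5: [3, -10, -9]
step 6: [3, 90]
step 7: [93]
step 8: [93, 4]
step 9: [93, 4, -1]
step 10: [93, 4, -1, -8]
step 11: [93, 4, -9]
step 12: [93, 4, -9, -1]
step 13: [93, 4, 9]
step 14: [93, 4, 9, -6]
step 15: [93, 4, 3]
step 16: [93, 4, 3, -6]
The first disagreement with the transcript is at step 15, where the value should be top = 3.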